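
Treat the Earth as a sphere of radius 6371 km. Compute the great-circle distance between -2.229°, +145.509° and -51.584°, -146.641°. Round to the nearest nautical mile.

Δλ = -146.641 − 145.509 = -292.150°; wrapped into (−180°, 180°]: 67.850°.
Δφ = -51.584 − -2.229 = -49.355°.
a = sin²(Δφ/2) + cos φ₁ · cos φ₂ · sin²(Δλ/2) = 0.367714.
c = 2·atan2(√a, √(1−a)) = 1.30304 rad → d = 6371·c ≈ 8301.64 km ≈ 4482.53 nmi.

4483 nmi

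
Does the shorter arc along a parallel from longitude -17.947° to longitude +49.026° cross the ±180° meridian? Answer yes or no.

No

Signed shortest Δλ = ((49.026 − -17.947 + 180) mod 360) − 180 = 66.973°.
Going east by 66.973° from -17.947° reaches +49.026° without touching 180°.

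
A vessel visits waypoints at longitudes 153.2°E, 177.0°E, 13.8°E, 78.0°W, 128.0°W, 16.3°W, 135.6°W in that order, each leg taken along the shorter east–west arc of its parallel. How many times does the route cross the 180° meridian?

0

Leg 1: +153.2° → +177.0°, shortest Δλ = 23.8° (east) — does not cross 180°.
Leg 2: +177.0° → +13.8°, shortest Δλ = -163.2° (west) — does not cross 180°.
Leg 3: +13.8° → -78.0°, shortest Δλ = -91.8° (west) — does not cross 180°.
Leg 4: -78.0° → -128.0°, shortest Δλ = -50.0° (west) — does not cross 180°.
Leg 5: -128.0° → -16.3°, shortest Δλ = 111.7° (east) — does not cross 180°.
Leg 6: -16.3° → -135.6°, shortest Δλ = -119.3° (west) — does not cross 180°.
Total crossings: 0.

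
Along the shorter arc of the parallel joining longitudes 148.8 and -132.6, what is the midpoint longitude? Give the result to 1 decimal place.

-171.9°

Signed shortest Δλ from +148.8° to -132.6° is +78.6°.
Midpoint longitude = +148.8° + (+78.6°)/2 = +148.8° + 39.3° = +188.1°.
Normalise into (−180°, 180°]: -171.9°.
(The naïve average (+148.8 + -132.6)/2 = 8.1° is on the wrong side of the globe.)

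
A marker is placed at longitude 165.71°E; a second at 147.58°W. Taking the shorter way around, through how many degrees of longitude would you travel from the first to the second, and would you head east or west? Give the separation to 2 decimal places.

Raw difference: -147.58 − 165.71 = -313.29°.
Normalise into (−180°, 180°]: -313.29° + 360° = 46.71°.
Positive ⇒ the second point lies to the east; separation 46.71°.

46.71° east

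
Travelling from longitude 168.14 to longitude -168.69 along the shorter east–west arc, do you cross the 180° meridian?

Yes

Naïve |-168.69 − 168.14| = 336.83° > 180°, so the shorter arc goes the other way round — across 180°.
Signed shortest Δλ = ((-168.69 − 168.14 + 180) mod 360) − 180 = 23.17°.
Going east by 23.17° from +168.14° passes through 180° before reaching -168.69°.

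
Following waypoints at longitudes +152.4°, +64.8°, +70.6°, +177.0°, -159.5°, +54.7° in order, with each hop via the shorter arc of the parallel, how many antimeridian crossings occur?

2

Leg 1: +152.4° → +64.8°, shortest Δλ = -87.6° (west) — does not cross 180°.
Leg 2: +64.8° → +70.6°, shortest Δλ = 5.8° (east) — does not cross 180°.
Leg 3: +70.6° → +177.0°, shortest Δλ = 106.4° (east) — does not cross 180°.
Leg 4: +177.0° → -159.5°, shortest Δλ = 23.5° (east) — crosses 180°.
Leg 5: -159.5° → +54.7°, shortest Δλ = -145.8° (west) — crosses 180°.
Total crossings: 2.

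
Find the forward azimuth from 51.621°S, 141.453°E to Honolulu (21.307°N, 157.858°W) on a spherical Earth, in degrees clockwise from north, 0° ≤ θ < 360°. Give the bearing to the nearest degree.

54°

Δλ = -157.858 − 141.453 = -299.311°; wrapped into (−180°, 180°]: 60.689°.
θ = atan2( sin Δλ · cos φ₂ , cos φ₁ · sin φ₂ − sin φ₁ · cos φ₂ · cos Δλ )
  = atan2(0.81237, 0.58314) = 54.329° → normalised to [0°, 360°): 54.329°.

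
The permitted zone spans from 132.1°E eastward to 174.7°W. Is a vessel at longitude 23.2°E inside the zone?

Band width going east from +132.1° to -174.7°: ((-174.7 − 132.1) mod 360) = 53.2°.
Offset of +23.2° east of the west edge: ((23.2 − 132.1) mod 360) = 251.1°.
251.1° > 53.2° ⇒ outside.

No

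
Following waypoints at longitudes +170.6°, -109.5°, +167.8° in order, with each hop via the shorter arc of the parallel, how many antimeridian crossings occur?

Leg 1: +170.6° → -109.5°, shortest Δλ = 79.9° (east) — crosses 180°.
Leg 2: -109.5° → +167.8°, shortest Δλ = -82.7° (west) — crosses 180°.
Total crossings: 2.

2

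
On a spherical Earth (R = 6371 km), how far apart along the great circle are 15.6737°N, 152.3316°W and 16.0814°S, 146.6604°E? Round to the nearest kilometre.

Δλ = 146.6604 − -152.3316 = 298.9920°; wrapped into (−180°, 180°]: -61.0080°.
Δφ = -16.0814 − 15.6737 = -31.7551°.
a = sin²(Δφ/2) + cos φ₁ · cos φ₂ · sin²(Δλ/2) = 0.313215.
c = 2·atan2(√a, √(1−a)) = 1.18794 rad → d = 6371·c ≈ 7568.38 km.

7568 km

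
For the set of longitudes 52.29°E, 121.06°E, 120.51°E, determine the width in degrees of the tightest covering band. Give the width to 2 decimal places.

Sort the longitudes: +52.29°, +120.51°, +121.06°.
Eastward gaps between consecutive values (wrapping around): 68.22°, 0.55°, 291.23°.
Largest gap = 291.23° ⇒ minimal covering band is its complement: 360° − 291.23° = 68.77°.
Band runs from +52.29° eastward to +121.06°.

68.77°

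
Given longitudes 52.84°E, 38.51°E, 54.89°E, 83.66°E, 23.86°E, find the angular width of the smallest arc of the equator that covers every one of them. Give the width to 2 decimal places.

59.80°

Sort the longitudes: +23.86°, +38.51°, +52.84°, +54.89°, +83.66°.
Eastward gaps between consecutive values (wrapping around): 14.65°, 14.33°, 2.05°, 28.77°, 300.20°.
Largest gap = 300.20° ⇒ minimal covering band is its complement: 360° − 300.20° = 59.80°.
Band runs from +23.86° eastward to +83.66°.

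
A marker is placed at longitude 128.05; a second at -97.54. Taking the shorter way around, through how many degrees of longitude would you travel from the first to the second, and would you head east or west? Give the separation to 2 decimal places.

Raw difference: -97.54 − 128.05 = -225.59°.
Normalise into (−180°, 180°]: -225.59° + 360° = 134.41°.
Positive ⇒ the second point lies to the east; separation 134.41°.

134.41° east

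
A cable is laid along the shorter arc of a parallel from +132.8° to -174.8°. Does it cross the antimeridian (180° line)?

Yes

Naïve |-174.8 − 132.8| = 307.6° > 180°, so the shorter arc goes the other way round — across 180°.
Signed shortest Δλ = ((-174.8 − 132.8 + 180) mod 360) − 180 = 52.4°.
Going east by 52.4° from +132.8° passes through 180° before reaching -174.8°.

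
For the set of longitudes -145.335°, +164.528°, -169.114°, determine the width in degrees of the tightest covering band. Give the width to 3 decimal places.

50.137°

Sort the longitudes: -169.114°, -145.335°, +164.528°.
Eastward gaps between consecutive values (wrapping around): 23.779°, 309.863°, 26.358°.
Largest gap = 309.863° ⇒ minimal covering band is its complement: 360° − 309.863° = 50.137°.
Band runs from +164.528° eastward to -145.335°, crossing the antimeridian.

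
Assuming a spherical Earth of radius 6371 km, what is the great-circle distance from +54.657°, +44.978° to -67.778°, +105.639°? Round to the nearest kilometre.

14498 km

Δλ = 105.639 − 44.978 = 60.661°.
Δφ = -67.778 − 54.657 = -122.435°.
a = sin²(Δφ/2) + cos φ₁ · cos φ₂ · sin²(Δλ/2) = 0.823962.
c = 2·atan2(√a, √(1−a)) = 2.27565 rad → d = 6371·c ≈ 14498.17 km.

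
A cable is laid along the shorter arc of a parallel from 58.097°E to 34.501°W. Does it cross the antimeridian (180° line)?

No

Signed shortest Δλ = ((-34.501 − 58.097 + 180) mod 360) − 180 = -92.598°.
Going west by 92.598° from +58.097° reaches -34.501° without touching 180°.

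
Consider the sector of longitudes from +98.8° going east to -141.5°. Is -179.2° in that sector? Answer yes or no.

Band width going east from +98.8° to -141.5°: ((-141.5 − 98.8) mod 360) = 119.7°.
Offset of -179.2° east of the west edge: ((-179.2 − 98.8) mod 360) = 82.0°.
82.0° ≤ 119.7° ⇒ inside.

Yes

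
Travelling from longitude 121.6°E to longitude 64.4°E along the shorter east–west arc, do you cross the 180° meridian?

No

Signed shortest Δλ = ((64.4 − 121.6 + 180) mod 360) − 180 = -57.2°.
Going west by 57.2° from +121.6° reaches +64.4° without touching 180°.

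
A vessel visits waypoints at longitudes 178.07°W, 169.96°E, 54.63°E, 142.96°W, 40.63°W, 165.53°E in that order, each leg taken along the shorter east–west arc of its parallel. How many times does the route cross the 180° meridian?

3

Leg 1: -178.07° → +169.96°, shortest Δλ = -11.97° (west) — crosses 180°.
Leg 2: +169.96° → +54.63°, shortest Δλ = -115.33° (west) — does not cross 180°.
Leg 3: +54.63° → -142.96°, shortest Δλ = 162.41° (east) — crosses 180°.
Leg 4: -142.96° → -40.63°, shortest Δλ = 102.33° (east) — does not cross 180°.
Leg 5: -40.63° → +165.53°, shortest Δλ = -153.84° (west) — crosses 180°.
Total crossings: 3.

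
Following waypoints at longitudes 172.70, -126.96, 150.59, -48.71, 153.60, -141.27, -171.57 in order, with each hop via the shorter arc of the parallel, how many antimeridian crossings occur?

5

Leg 1: +172.70° → -126.96°, shortest Δλ = 60.34° (east) — crosses 180°.
Leg 2: -126.96° → +150.59°, shortest Δλ = -82.45° (west) — crosses 180°.
Leg 3: +150.59° → -48.71°, shortest Δλ = 160.7° (east) — crosses 180°.
Leg 4: -48.71° → +153.60°, shortest Δλ = -157.69° (west) — crosses 180°.
Leg 5: +153.60° → -141.27°, shortest Δλ = 65.13° (east) — crosses 180°.
Leg 6: -141.27° → -171.57°, shortest Δλ = -30.3° (west) — does not cross 180°.
Total crossings: 5.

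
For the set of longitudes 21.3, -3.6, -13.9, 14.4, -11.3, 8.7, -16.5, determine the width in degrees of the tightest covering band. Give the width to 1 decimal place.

37.8°

Sort the longitudes: -16.5°, -13.9°, -11.3°, -3.6°, +8.7°, +14.4°, +21.3°.
Eastward gaps between consecutive values (wrapping around): 2.6°, 2.6°, 7.7°, 12.3°, 5.7°, 6.9°, 322.2°.
Largest gap = 322.2° ⇒ minimal covering band is its complement: 360° − 322.2° = 37.8°.
Band runs from -16.5° eastward to +21.3°.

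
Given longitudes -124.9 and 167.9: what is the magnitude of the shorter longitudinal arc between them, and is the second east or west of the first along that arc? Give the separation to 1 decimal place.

Raw difference: 167.9 − -124.9 = 292.8°.
Normalise into (−180°, 180°]: 292.8° − 360° = -67.2°.
Negative ⇒ the second point lies to the west; separation 67.2°.

67.2° west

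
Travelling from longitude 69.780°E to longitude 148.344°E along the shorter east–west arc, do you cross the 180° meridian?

Signed shortest Δλ = ((148.344 − 69.780 + 180) mod 360) − 180 = 78.564°.
Going east by 78.564° from +69.780° reaches +148.344° without touching 180°.

No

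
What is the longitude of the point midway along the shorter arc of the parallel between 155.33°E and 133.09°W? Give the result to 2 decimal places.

Signed shortest Δλ from +155.33° to -133.09° is +71.58°.
Midpoint longitude = +155.33° + (+71.58°)/2 = +155.33° + 35.79° = +191.12°.
Normalise into (−180°, 180°]: -168.88°.
(The naïve average (+155.33 + -133.09)/2 = 11.12° is on the wrong side of the globe.)

168.88°W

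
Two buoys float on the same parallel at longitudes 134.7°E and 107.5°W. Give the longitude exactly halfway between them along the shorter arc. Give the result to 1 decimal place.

166.4°W

Signed shortest Δλ from +134.7° to -107.5° is +117.8°.
Midpoint longitude = +134.7° + (+117.8°)/2 = +134.7° + 58.9° = +193.6°.
Normalise into (−180°, 180°]: -166.4°.
(The naïve average (+134.7 + -107.5)/2 = 13.6° is on the wrong side of the globe.)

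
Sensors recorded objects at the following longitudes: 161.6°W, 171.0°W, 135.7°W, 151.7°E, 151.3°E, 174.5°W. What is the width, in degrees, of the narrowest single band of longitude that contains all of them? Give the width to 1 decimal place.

73.0°

Sort the longitudes: -174.5°, -171.0°, -161.6°, -135.7°, +151.3°, +151.7°.
Eastward gaps between consecutive values (wrapping around): 3.5°, 9.4°, 25.9°, 287.0°, 0.4°, 33.8°.
Largest gap = 287.0° ⇒ minimal covering band is its complement: 360° − 287.0° = 73.0°.
Band runs from +151.3° eastward to -135.7°, crossing the antimeridian.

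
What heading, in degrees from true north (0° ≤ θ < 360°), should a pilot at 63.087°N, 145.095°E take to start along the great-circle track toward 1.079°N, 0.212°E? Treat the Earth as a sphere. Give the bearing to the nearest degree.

322°

Δλ = 0.212 − 145.095 = -144.883°.
θ = atan2( sin Δλ · cos φ₂ , cos φ₁ · sin φ₂ − sin φ₁ · cos φ₂ · cos Δλ )
  = atan2(-0.57515, 0.73778) = -37.939° → normalised to [0°, 360°): 322.061°.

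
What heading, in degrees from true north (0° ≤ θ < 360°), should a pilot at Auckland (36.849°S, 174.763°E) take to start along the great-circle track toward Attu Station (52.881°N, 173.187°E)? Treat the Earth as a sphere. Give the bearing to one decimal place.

359.0°

Δλ = 173.187 − 174.763 = -1.576°.
θ = atan2( sin Δλ · cos φ₂ , cos φ₁ · sin φ₂ − sin φ₁ · cos φ₂ · cos Δλ )
  = atan2(-0.01660, 0.99985) = -0.951° → normalised to [0°, 360°): 359.049°.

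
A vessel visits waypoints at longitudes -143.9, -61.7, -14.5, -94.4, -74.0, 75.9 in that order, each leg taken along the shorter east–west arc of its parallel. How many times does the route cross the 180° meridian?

Leg 1: -143.9° → -61.7°, shortest Δλ = 82.2° (east) — does not cross 180°.
Leg 2: -61.7° → -14.5°, shortest Δλ = 47.2° (east) — does not cross 180°.
Leg 3: -14.5° → -94.4°, shortest Δλ = -79.9° (west) — does not cross 180°.
Leg 4: -94.4° → -74.0°, shortest Δλ = 20.4° (east) — does not cross 180°.
Leg 5: -74.0° → +75.9°, shortest Δλ = 149.9° (east) — does not cross 180°.
Total crossings: 0.

0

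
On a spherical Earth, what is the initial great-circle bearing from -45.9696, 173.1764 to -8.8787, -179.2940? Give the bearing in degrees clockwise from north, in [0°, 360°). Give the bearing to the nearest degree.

Δλ = -179.2940 − 173.1764 = -352.4704°; wrapped into (−180°, 180°]: 7.5296°.
θ = atan2( sin Δλ · cos φ₂ , cos φ₁ · sin φ₂ − sin φ₁ · cos φ₂ · cos Δλ )
  = atan2(0.12947, 0.59696) = 12.237° → normalised to [0°, 360°): 12.237°.

12°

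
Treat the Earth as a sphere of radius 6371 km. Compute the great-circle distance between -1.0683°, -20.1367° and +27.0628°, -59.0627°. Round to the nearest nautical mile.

2812 nmi

Δλ = -59.0627 − -20.1367 = -38.9260°.
Δφ = 27.0628 − -1.0683 = 28.1311°.
a = sin²(Δφ/2) + cos φ₁ · cos φ₂ · sin²(Δλ/2) = 0.157912.
c = 2·atan2(√a, √(1−a)) = 0.81732 rad → d = 6371·c ≈ 5207.17 km ≈ 2811.65 nmi.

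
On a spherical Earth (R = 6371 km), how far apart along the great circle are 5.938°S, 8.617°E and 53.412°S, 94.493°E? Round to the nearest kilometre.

Δλ = 94.493 − 8.617 = 85.876°.
Δφ = -53.412 − -5.938 = -47.474°.
a = sin²(Δφ/2) + cos φ₁ · cos φ₂ · sin²(Δλ/2) = 0.437149.
c = 2·atan2(√a, √(1−a)) = 1.44476 rad → d = 6371·c ≈ 9204.57 km.

9205 km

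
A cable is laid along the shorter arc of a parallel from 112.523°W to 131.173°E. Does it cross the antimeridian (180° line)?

Yes

Naïve |131.173 − -112.523| = 243.696° > 180°, so the shorter arc goes the other way round — across 180°.
Signed shortest Δλ = ((131.173 − -112.523 + 180) mod 360) − 180 = -116.304°.
Going west by 116.304° from -112.523° passes through 180° before reaching +131.173°.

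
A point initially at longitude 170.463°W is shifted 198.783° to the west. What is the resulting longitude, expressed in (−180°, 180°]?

Start at -170.463°; shift −198.783° → -369.246°.
-369.246° lies outside (−180°, 180°]; add 360° → -9.246°.

9.246°W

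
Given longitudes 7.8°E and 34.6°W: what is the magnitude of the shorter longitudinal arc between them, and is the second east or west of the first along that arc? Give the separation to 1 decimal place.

Raw difference: -34.6 − 7.8 = -42.4°.
Normalise into (−180°, 180°]: -42.4° stays -42.4°.
Negative ⇒ the second point lies to the west; separation 42.4°.

42.4° west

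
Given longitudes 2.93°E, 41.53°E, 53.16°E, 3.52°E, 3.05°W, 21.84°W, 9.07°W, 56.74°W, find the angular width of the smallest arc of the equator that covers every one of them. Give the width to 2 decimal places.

109.90°

Sort the longitudes: -56.74°, -21.84°, -9.07°, -3.05°, +2.93°, +3.52°, +41.53°, +53.16°.
Eastward gaps between consecutive values (wrapping around): 34.90°, 12.77°, 6.02°, 5.98°, 0.59°, 38.01°, 11.63°, 250.10°.
Largest gap = 250.10° ⇒ minimal covering band is its complement: 360° − 250.10° = 109.90°.
Band runs from -56.74° eastward to +53.16°.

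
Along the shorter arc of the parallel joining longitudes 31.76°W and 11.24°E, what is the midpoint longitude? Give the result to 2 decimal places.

Signed shortest Δλ from -31.76° to +11.24° is +43.00°.
Midpoint longitude = -31.76° + (+43.00°)/2 = -31.76° + 21.50° = -10.26°.

10.26°W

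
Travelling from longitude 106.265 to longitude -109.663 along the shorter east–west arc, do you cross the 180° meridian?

Yes

Naïve |-109.663 − 106.265| = 215.928° > 180°, so the shorter arc goes the other way round — across 180°.
Signed shortest Δλ = ((-109.663 − 106.265 + 180) mod 360) − 180 = 144.072°.
Going east by 144.072° from +106.265° passes through 180° before reaching -109.663°.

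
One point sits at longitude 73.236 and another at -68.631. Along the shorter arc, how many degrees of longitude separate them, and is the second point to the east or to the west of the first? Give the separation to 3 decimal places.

141.867° west

Raw difference: -68.631 − 73.236 = -141.867°.
Normalise into (−180°, 180°]: -141.867° stays -141.867°.
Negative ⇒ the second point lies to the west; separation 141.867°.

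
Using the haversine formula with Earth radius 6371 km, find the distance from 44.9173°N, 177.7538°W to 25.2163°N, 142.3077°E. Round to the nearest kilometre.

4184 km

Δλ = 142.3077 − -177.7538 = 320.0615°; wrapped into (−180°, 180°]: -39.9385°.
Δφ = 25.2163 − 44.9173 = -19.7010°.
a = sin²(Δφ/2) + cos φ₁ · cos φ₂ · sin²(Δλ/2) = 0.103988.
c = 2·atan2(√a, √(1−a)) = 0.65668 rad → d = 6371·c ≈ 4183.71 km.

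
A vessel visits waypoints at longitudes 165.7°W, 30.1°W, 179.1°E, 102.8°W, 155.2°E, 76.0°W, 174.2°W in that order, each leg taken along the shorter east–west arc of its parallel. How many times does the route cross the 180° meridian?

Leg 1: -165.7° → -30.1°, shortest Δλ = 135.6° (east) — does not cross 180°.
Leg 2: -30.1° → +179.1°, shortest Δλ = -150.8° (west) — crosses 180°.
Leg 3: +179.1° → -102.8°, shortest Δλ = 78.1° (east) — crosses 180°.
Leg 4: -102.8° → +155.2°, shortest Δλ = -102.0° (west) — crosses 180°.
Leg 5: +155.2° → -76.0°, shortest Δλ = 128.8° (east) — crosses 180°.
Leg 6: -76.0° → -174.2°, shortest Δλ = -98.2° (west) — does not cross 180°.
Total crossings: 4.

4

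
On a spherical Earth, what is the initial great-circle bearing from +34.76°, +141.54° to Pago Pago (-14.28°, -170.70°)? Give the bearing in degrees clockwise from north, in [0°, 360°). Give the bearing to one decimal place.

Δλ = -170.70 − 141.54 = -312.24°; wrapped into (−180°, 180°]: 47.76°.
θ = atan2( sin Δλ · cos φ₂ , cos φ₁ · sin φ₂ − sin φ₁ · cos φ₂ · cos Δλ )
  = atan2(0.71746, -0.57407) = 128.665° → normalised to [0°, 360°): 128.665°.

128.7°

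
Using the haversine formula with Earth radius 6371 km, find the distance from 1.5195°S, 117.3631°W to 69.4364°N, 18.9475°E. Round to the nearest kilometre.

11807 km

Δλ = 18.9475 − -117.3631 = 136.3106°.
Δφ = 69.4364 − -1.5195 = 70.9559°.
a = sin²(Δφ/2) + cos φ₁ · cos φ₂ · sin²(Δλ/2) = 0.639362.
c = 2·atan2(√a, √(1−a)) = 1.85326 rad → d = 6371·c ≈ 11807.12 km.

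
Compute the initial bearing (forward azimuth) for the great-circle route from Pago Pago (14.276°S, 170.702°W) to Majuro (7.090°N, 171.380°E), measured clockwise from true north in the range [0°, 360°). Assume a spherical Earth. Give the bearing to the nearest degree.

319°

Δλ = 171.380 − -170.702 = 342.082°; wrapped into (−180°, 180°]: -17.918°.
θ = atan2( sin Δλ · cos φ₂ , cos φ₁ · sin φ₂ − sin φ₁ · cos φ₂ · cos Δλ )
  = atan2(-0.30530, 0.35246) = -40.900° → normalised to [0°, 360°): 319.100°.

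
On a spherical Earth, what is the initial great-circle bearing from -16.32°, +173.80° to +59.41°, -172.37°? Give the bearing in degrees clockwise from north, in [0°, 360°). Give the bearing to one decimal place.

7.2°

Δλ = -172.37 − 173.80 = -346.17°; wrapped into (−180°, 180°]: 13.83°.
θ = atan2( sin Δλ · cos φ₂ , cos φ₁ · sin φ₂ − sin φ₁ · cos φ₂ · cos Δλ )
  = atan2(0.12165, 0.96500) = 7.185° → normalised to [0°, 360°): 7.185°.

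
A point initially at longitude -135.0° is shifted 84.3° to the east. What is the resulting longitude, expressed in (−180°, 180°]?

-50.7°

Start at -135.0°; shift +84.3° → -50.7°.
-50.7° already lies in (−180°, 180°].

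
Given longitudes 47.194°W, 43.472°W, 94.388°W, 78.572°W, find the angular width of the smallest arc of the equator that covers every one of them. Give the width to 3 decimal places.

50.916°

Sort the longitudes: -94.388°, -78.572°, -47.194°, -43.472°.
Eastward gaps between consecutive values (wrapping around): 15.816°, 31.378°, 3.722°, 309.084°.
Largest gap = 309.084° ⇒ minimal covering band is its complement: 360° − 309.084° = 50.916°.
Band runs from -94.388° eastward to -43.472°.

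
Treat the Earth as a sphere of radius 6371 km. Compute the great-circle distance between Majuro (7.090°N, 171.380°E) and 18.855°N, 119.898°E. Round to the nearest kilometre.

5709 km

Δλ = 119.898 − 171.380 = -51.482°.
Δφ = 18.855 − 7.090 = 11.765°.
a = sin²(Δφ/2) + cos φ₁ · cos φ₂ · sin²(Δλ/2) = 0.187637.
c = 2·atan2(√a, √(1−a)) = 0.89602 rad → d = 6371·c ≈ 5708.52 km.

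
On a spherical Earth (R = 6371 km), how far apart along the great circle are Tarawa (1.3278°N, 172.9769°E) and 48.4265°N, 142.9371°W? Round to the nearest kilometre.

Δλ = -142.9371 − 172.9769 = -315.9140°; wrapped into (−180°, 180°]: 44.0860°.
Δφ = 48.4265 − 1.3278 = 47.0987°.
a = sin²(Δφ/2) + cos φ₁ · cos φ₂ · sin²(Δλ/2) = 0.253073.
c = 2·atan2(√a, √(1−a)) = 1.05428 rad → d = 6371·c ≈ 6716.81 km.

6717 km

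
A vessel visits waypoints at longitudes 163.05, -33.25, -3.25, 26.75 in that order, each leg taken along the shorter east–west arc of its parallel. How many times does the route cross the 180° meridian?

1

Leg 1: +163.05° → -33.25°, shortest Δλ = 163.7° (east) — crosses 180°.
Leg 2: -33.25° → -3.25°, shortest Δλ = 30.0° (east) — does not cross 180°.
Leg 3: -3.25° → +26.75°, shortest Δλ = 30.0° (east) — does not cross 180°.
Total crossings: 1.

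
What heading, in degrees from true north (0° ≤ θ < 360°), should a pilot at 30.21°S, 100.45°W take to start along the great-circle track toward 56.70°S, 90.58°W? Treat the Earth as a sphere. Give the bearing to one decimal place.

168.2°

Δλ = -90.58 − -100.45 = 9.87°.
θ = atan2( sin Δλ · cos φ₂ , cos φ₁ · sin φ₂ − sin φ₁ · cos φ₂ · cos Δλ )
  = atan2(0.09411, -0.45013) = 168.191° → normalised to [0°, 360°): 168.191°.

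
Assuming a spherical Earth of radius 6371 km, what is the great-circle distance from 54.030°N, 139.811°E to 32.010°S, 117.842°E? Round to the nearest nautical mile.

5290 nmi

Δλ = 117.842 − 139.811 = -21.969°.
Δφ = -32.010 − 54.030 = -86.040°.
a = sin²(Δφ/2) + cos φ₁ · cos φ₂ · sin²(Δλ/2) = 0.483553.
c = 2·atan2(√a, √(1−a)) = 1.53790 rad → d = 6371·c ≈ 9797.94 km ≈ 5290.46 nmi.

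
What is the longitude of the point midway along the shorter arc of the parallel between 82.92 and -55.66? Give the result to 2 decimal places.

Signed shortest Δλ from +82.92° to -55.66° is -138.58°.
Midpoint longitude = +82.92° + (-138.58°)/2 = +82.92° − 69.29° = +13.63°.

+13.63°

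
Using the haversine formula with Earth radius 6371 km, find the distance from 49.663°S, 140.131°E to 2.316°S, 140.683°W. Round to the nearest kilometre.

9034 km

Δλ = -140.683 − 140.131 = -280.814°; wrapped into (−180°, 180°]: 79.186°.
Δφ = -2.316 − -49.663 = 47.347°.
a = sin²(Δφ/2) + cos φ₁ · cos φ₂ · sin²(Δλ/2) = 0.423926.
c = 2·atan2(√a, √(1−a)) = 1.41806 rad → d = 6371·c ≈ 9034.43 km.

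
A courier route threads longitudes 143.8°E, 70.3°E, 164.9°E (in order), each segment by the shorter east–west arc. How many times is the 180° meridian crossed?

0

Leg 1: +143.8° → +70.3°, shortest Δλ = -73.5° (west) — does not cross 180°.
Leg 2: +70.3° → +164.9°, shortest Δλ = 94.6° (east) — does not cross 180°.
Total crossings: 0.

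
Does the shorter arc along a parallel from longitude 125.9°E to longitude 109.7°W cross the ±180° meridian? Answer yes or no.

Yes

Naïve |-109.7 − 125.9| = 235.6° > 180°, so the shorter arc goes the other way round — across 180°.
Signed shortest Δλ = ((-109.7 − 125.9 + 180) mod 360) − 180 = 124.4°.
Going east by 124.4° from +125.9° passes through 180° before reaching -109.7°.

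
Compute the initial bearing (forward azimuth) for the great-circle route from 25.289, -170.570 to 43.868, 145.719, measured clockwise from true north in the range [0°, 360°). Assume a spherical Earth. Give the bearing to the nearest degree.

309°

Δλ = 145.719 − -170.570 = 316.289°; wrapped into (−180°, 180°]: -43.711°.
θ = atan2( sin Δλ · cos φ₂ , cos φ₁ · sin φ₂ − sin φ₁ · cos φ₂ · cos Δλ )
  = atan2(-0.49818, 0.40397) = -50.962° → normalised to [0°, 360°): 309.038°.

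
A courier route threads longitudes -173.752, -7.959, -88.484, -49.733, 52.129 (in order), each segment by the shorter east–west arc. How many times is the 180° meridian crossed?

0

Leg 1: -173.752° → -7.959°, shortest Δλ = 165.793° (east) — does not cross 180°.
Leg 2: -7.959° → -88.484°, shortest Δλ = -80.525° (west) — does not cross 180°.
Leg 3: -88.484° → -49.733°, shortest Δλ = 38.751° (east) — does not cross 180°.
Leg 4: -49.733° → +52.129°, shortest Δλ = 101.862° (east) — does not cross 180°.
Total crossings: 0.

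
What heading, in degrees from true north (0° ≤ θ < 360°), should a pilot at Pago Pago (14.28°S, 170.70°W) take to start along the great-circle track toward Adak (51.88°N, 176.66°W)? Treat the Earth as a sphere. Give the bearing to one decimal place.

Δλ = -176.66 − -170.70 = -5.96°.
θ = atan2( sin Δλ · cos φ₂ , cos φ₁ · sin φ₂ − sin φ₁ · cos φ₂ · cos Δλ )
  = atan2(-0.06410, 0.91385) = -4.012° → normalised to [0°, 360°): 355.988°.

356.0°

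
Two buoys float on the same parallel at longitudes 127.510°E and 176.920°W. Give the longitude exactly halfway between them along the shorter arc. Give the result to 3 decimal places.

155.295°E

Signed shortest Δλ from +127.510° to -176.920° is +55.570°.
Midpoint longitude = +127.510° + (+55.570°)/2 = +127.510° + 27.785° = +155.295°.
(The naïve average (+127.510 + -176.920)/2 = -24.705° is on the wrong side of the globe.)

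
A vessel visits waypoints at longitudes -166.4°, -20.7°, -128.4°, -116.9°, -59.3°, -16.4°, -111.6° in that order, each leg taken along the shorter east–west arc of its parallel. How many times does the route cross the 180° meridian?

Leg 1: -166.4° → -20.7°, shortest Δλ = 145.7° (east) — does not cross 180°.
Leg 2: -20.7° → -128.4°, shortest Δλ = -107.7° (west) — does not cross 180°.
Leg 3: -128.4° → -116.9°, shortest Δλ = 11.5° (east) — does not cross 180°.
Leg 4: -116.9° → -59.3°, shortest Δλ = 57.6° (east) — does not cross 180°.
Leg 5: -59.3° → -16.4°, shortest Δλ = 42.9° (east) — does not cross 180°.
Leg 6: -16.4° → -111.6°, shortest Δλ = -95.2° (west) — does not cross 180°.
Total crossings: 0.

0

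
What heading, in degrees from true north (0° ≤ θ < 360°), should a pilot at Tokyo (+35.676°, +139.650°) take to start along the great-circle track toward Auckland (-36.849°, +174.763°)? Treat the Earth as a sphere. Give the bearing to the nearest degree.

152°

Δλ = 174.763 − 139.650 = 35.113°.
θ = atan2( sin Δλ · cos φ₂ , cos φ₁ · sin φ₂ − sin φ₁ · cos φ₂ · cos Δλ )
  = atan2(0.46028, -0.86892) = 152.089° → normalised to [0°, 360°): 152.089°.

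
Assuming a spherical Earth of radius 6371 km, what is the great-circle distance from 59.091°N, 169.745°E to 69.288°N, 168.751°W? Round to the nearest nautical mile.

Δλ = -168.751 − 169.745 = -338.496°; wrapped into (−180°, 180°]: 21.504°.
Δφ = 69.288 − 59.091 = 10.197°.
a = sin²(Δφ/2) + cos φ₁ · cos φ₂ · sin²(Δλ/2) = 0.014220.
c = 2·atan2(√a, √(1−a)) = 0.23907 rad → d = 6371·c ≈ 1523.10 km ≈ 822.41 nmi.

822 nmi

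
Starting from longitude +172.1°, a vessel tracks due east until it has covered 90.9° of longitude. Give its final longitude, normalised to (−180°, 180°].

Start at +172.1°; shift +90.9° → +263.0°.
+263.0° lies outside (−180°, 180°]; subtract 360° → -97.0°.

-97.0°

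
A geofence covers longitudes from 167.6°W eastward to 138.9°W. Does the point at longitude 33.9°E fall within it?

Band width going east from -167.6° to -138.9°: ((-138.9 − -167.6) mod 360) = 28.7°.
Offset of +33.9° east of the west edge: ((33.9 − -167.6) mod 360) = 201.5°.
201.5° > 28.7° ⇒ outside.

No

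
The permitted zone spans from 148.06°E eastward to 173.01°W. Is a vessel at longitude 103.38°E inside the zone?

Band width going east from +148.06° to -173.01°: ((-173.01 − 148.06) mod 360) = 38.93°.
Offset of +103.38° east of the west edge: ((103.38 − 148.06) mod 360) = 315.32°.
315.32° > 38.93° ⇒ outside.

No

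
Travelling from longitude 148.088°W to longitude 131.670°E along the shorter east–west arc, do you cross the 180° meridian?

Yes

Naïve |131.670 − -148.088| = 279.758° > 180°, so the shorter arc goes the other way round — across 180°.
Signed shortest Δλ = ((131.670 − -148.088 + 180) mod 360) − 180 = -80.242°.
Going west by 80.242° from -148.088° passes through 180° before reaching +131.670°.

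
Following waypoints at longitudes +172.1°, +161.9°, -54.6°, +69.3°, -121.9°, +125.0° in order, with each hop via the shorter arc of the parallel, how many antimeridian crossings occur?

3

Leg 1: +172.1° → +161.9°, shortest Δλ = -10.2° (west) — does not cross 180°.
Leg 2: +161.9° → -54.6°, shortest Δλ = 143.5° (east) — crosses 180°.
Leg 3: -54.6° → +69.3°, shortest Δλ = 123.9° (east) — does not cross 180°.
Leg 4: +69.3° → -121.9°, shortest Δλ = 168.8° (east) — crosses 180°.
Leg 5: -121.9° → +125.0°, shortest Δλ = -113.1° (west) — crosses 180°.
Total crossings: 3.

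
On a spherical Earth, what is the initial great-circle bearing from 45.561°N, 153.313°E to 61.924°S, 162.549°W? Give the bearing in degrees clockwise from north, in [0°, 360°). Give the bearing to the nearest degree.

159°

Δλ = -162.549 − 153.313 = -315.862°; wrapped into (−180°, 180°]: 44.138°.
θ = atan2( sin Δλ · cos φ₂ , cos φ₁ · sin φ₂ − sin φ₁ · cos φ₂ · cos Δλ )
  = atan2(0.32775, -0.85892) = 159.114° → normalised to [0°, 360°): 159.114°.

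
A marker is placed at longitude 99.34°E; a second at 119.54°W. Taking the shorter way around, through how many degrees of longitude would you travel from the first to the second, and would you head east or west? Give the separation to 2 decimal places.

141.12° east

Raw difference: -119.54 − 99.34 = -218.88°.
Normalise into (−180°, 180°]: -218.88° + 360° = 141.12°.
Positive ⇒ the second point lies to the east; separation 141.12°.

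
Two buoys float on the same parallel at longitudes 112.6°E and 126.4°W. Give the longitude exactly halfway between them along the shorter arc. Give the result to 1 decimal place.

Signed shortest Δλ from +112.6° to -126.4° is +121.0°.
Midpoint longitude = +112.6° + (+121.0°)/2 = +112.6° + 60.5° = +173.1°.
(The naïve average (+112.6 + -126.4)/2 = -6.9° is on the wrong side of the globe.)

173.1°E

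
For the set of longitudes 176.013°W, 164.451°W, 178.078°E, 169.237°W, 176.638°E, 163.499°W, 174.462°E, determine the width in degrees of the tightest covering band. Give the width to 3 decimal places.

Sort the longitudes: -176.013°, -169.237°, -164.451°, -163.499°, +174.462°, +176.638°, +178.078°.
Eastward gaps between consecutive values (wrapping around): 6.776°, 4.786°, 0.952°, 337.961°, 2.176°, 1.440°, 5.909°.
Largest gap = 337.961° ⇒ minimal covering band is its complement: 360° − 337.961° = 22.039°.
Band runs from +174.462° eastward to -163.499°, crossing the antimeridian.

22.039°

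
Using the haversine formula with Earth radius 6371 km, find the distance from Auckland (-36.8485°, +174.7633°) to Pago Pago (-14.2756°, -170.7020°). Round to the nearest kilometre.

Δλ = -170.7020 − 174.7633 = -345.4653°; wrapped into (−180°, 180°]: 14.5347°.
Δφ = -14.2756 − -36.8485 = 22.5729°.
a = sin²(Δφ/2) + cos φ₁ · cos φ₂ · sin²(Δλ/2) = 0.050714.
c = 2·atan2(√a, √(1−a)) = 0.45429 rad → d = 6371·c ≈ 2894.29 km.

2894 km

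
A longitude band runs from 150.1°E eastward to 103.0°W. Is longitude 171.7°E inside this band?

Band width going east from +150.1° to -103.0°: ((-103.0 − 150.1) mod 360) = 106.9°.
Offset of +171.7° east of the west edge: ((171.7 − 150.1) mod 360) = 21.6°.
21.6° ≤ 106.9° ⇒ inside.

Yes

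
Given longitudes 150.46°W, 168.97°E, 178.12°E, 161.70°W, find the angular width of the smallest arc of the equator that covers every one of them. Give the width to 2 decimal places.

Sort the longitudes: -161.70°, -150.46°, +168.97°, +178.12°.
Eastward gaps between consecutive values (wrapping around): 11.24°, 319.43°, 9.15°, 20.18°.
Largest gap = 319.43° ⇒ minimal covering band is its complement: 360° − 319.43° = 40.57°.
Band runs from +168.97° eastward to -150.46°, crossing the antimeridian.

40.57°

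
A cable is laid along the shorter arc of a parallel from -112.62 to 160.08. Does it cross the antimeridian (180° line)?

Naïve |160.08 − -112.62| = 272.7° > 180°, so the shorter arc goes the other way round — across 180°.
Signed shortest Δλ = ((160.08 − -112.62 + 180) mod 360) − 180 = -87.3°.
Going west by 87.3° from -112.62° passes through 180° before reaching +160.08°.

Yes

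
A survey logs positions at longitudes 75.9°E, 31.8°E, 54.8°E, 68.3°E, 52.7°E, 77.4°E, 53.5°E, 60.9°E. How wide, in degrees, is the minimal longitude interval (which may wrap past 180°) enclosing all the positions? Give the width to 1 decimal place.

Sort the longitudes: +31.8°, +52.7°, +53.5°, +54.8°, +60.9°, +68.3°, +75.9°, +77.4°.
Eastward gaps between consecutive values (wrapping around): 20.9°, 0.8°, 1.3°, 6.1°, 7.4°, 7.6°, 1.5°, 314.4°.
Largest gap = 314.4° ⇒ minimal covering band is its complement: 360° − 314.4° = 45.6°.
Band runs from +31.8° eastward to +77.4°.

45.6°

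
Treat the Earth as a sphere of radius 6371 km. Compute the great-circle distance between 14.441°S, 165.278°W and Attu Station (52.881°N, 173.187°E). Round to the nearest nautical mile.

Δλ = 173.187 − -165.278 = 338.465°; wrapped into (−180°, 180°]: -21.535°.
Δφ = 52.881 − -14.441 = 67.322°.
a = sin²(Δφ/2) + cos φ₁ · cos φ₂ · sin²(Δλ/2) = 0.327622.
c = 2·atan2(√a, √(1−a)) = 1.21882 rad → d = 6371·c ≈ 7765.08 km ≈ 4192.81 nmi.

4193 nmi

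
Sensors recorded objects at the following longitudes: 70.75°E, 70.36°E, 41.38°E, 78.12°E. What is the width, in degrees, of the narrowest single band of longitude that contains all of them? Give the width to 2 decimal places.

36.74°

Sort the longitudes: +41.38°, +70.36°, +70.75°, +78.12°.
Eastward gaps between consecutive values (wrapping around): 28.98°, 0.39°, 7.37°, 323.26°.
Largest gap = 323.26° ⇒ minimal covering band is its complement: 360° − 323.26° = 36.74°.
Band runs from +41.38° eastward to +78.12°.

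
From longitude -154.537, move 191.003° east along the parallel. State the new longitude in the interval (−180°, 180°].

+36.466°

Start at -154.537°; shift +191.003° → +36.466°.
+36.466° already lies in (−180°, 180°].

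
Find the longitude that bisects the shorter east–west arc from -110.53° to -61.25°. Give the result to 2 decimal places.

Signed shortest Δλ from -110.53° to -61.25° is +49.28°.
Midpoint longitude = -110.53° + (+49.28°)/2 = -110.53° + 24.64° = -85.89°.

-85.89°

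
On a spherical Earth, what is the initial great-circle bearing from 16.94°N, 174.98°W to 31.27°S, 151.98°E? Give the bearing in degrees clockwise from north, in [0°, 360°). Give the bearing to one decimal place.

Δλ = 151.98 − -174.98 = 326.96°; wrapped into (−180°, 180°]: -33.04°.
θ = atan2( sin Δλ · cos φ₂ , cos φ₁ · sin φ₂ − sin φ₁ · cos φ₂ · cos Δλ )
  = atan2(-0.46602, -0.70532) = -146.546° → normalised to [0°, 360°): 213.454°.

213.5°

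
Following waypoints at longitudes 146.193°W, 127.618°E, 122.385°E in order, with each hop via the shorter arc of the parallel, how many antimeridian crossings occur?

1

Leg 1: -146.193° → +127.618°, shortest Δλ = -86.189° (west) — crosses 180°.
Leg 2: +127.618° → +122.385°, shortest Δλ = -5.233° (west) — does not cross 180°.
Total crossings: 1.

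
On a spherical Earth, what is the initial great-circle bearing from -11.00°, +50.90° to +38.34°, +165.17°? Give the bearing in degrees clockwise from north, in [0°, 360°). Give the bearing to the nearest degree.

53°

Δλ = 165.17 − 50.90 = 114.27°.
θ = atan2( sin Δλ · cos φ₂ , cos φ₁ · sin φ₂ − sin φ₁ · cos φ₂ · cos Δλ )
  = atan2(0.71502, 0.54741) = 52.563° → normalised to [0°, 360°): 52.563°.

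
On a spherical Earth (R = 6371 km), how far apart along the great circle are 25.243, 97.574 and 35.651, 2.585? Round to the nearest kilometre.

8824 km

Δλ = 2.585 − 97.574 = -94.989°.
Δφ = 35.651 − 25.243 = 10.408°.
a = sin²(Δφ/2) + cos φ₁ · cos φ₂ · sin²(Δλ/2) = 0.407679.
c = 2·atan2(√a, √(1−a)) = 1.38509 rad → d = 6371·c ≈ 8824.40 km.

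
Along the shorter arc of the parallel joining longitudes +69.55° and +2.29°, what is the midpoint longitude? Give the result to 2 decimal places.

+35.92°

Signed shortest Δλ from +69.55° to +2.29° is -67.26°.
Midpoint longitude = +69.55° + (-67.26°)/2 = +69.55° − 33.63° = +35.92°.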